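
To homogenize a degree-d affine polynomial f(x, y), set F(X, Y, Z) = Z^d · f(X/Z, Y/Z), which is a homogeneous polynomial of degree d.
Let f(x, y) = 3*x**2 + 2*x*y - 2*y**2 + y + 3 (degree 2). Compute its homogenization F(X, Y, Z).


F(X, Y, Z) = 3*X**2 + 2*X*Y - 2*Y**2 + Y*Z + 3*Z**2

deg(f) = 2.
Substitute x = X/Z, y = Y/Z into f, then multiply by Z^2.
  monomial 3·x^2·y^0 ↦ 3·X^2·Y^0·Z^0.
  monomial 2·x^1·y^1 ↦ 2·X^1·Y^1·Z^0.
  monomial -2·x^0·y^2 ↦ -2·X^0·Y^2·Z^0.
  monomial 1·x^0·y^1 ↦ 1·X^0·Y^1·Z^1.
  monomial 3·x^0·y^0 ↦ 3·X^0·Y^0·Z^2.
Collecting: F(X, Y, Z) = 3*X**2 + 2*X*Y - 2*Y**2 + Y*Z + 3*Z**2.


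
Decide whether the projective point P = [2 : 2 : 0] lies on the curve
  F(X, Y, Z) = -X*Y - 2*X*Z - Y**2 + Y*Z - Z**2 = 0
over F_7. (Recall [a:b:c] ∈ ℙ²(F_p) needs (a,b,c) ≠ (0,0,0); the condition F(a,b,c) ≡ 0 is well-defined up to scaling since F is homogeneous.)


F(2,2,0) ≡ 6 (mod 7); P is NOT on the curve.

Evaluate F(2, 2, 0) term-by-term (mod 7).
  -X*Y ↦ -1·2·2·1 = -4
  -2*X*Z ↦ -2·2·1·0 = 0
  -Y**2 ↦ -1·1·4·1 = -4
  Y*Z ↦ 1·1·2·0 = 0
  -Z**2 ↦ -1·1·1·0 = 0
Sum: F(2, 2, 0) = (-4) + (0) + (-4) + (0) + (0) = -8.
Reducing mod 7: -8 ≡ 6 (mod 7).
Since F(a, b, c) ≡ 6 ≠ 0 (mod 7), P does NOT lie on the curve.


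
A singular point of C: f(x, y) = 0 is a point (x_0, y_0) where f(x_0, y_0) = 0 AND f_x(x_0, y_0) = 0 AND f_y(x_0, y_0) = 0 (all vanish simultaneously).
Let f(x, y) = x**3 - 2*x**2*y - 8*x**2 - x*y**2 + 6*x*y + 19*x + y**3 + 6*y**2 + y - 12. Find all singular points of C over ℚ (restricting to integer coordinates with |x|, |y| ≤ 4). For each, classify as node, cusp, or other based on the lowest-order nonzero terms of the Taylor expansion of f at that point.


Singular points: {(2, -1)}; classification: cusp.

Compute partial derivatives:
  f_x = 3*x**2 - 4*x*y - 16*x - y**2 + 6*y + 19.
  f_y = -2*x**2 - 2*x*y + 6*x + 3*y**2 + 12*y + 1.
Scan x_0 ∈ {−4, ..., 4}. For each x_0, f_y(x_0, y) is a polynomial in y; find its integer roots y ∈ {−4, ..., 4}, then test f_x and f at those candidates.
  x = -4: f_y(-4, y) = 3*y**2 + 20*y - 55; no integer root y with |y| ≤ 4.
  x = -3: f_y(-3, y) = 3*y**2 + 18*y - 35; no integer root y with |y| ≤ 4.
  x = -2: f_y(-2, y) = 3*y**2 + 16*y - 19; vanishes at y ∈ {1}. (-2, 1): f_x = 76 ≠ 0.
  x = -1: f_y(-1, y) = 3*y**2 + 14*y - 7; no integer root y with |y| ≤ 4.
  x = 0: f_y(0, y) = 3*y**2 + 12*y + 1; no integer root y with |y| ≤ 4.
  x = 1: f_y(1, y) = 3*y**2 + 10*y + 5; no integer root y with |y| ≤ 4.
  x = 2: f_y(2, y) = 3*y**2 + 8*y + 5; vanishes at y ∈ {-1}. (2, -1): f_x = 0, f = 0 — SINGULAR.
  x = 3: f_y(3, y) = 3*y**2 + 6*y + 1; no integer root y with |y| ≤ 4.
  x = 4: f_y(4, y) = 3*y**2 + 4*y - 7; vanishes at y ∈ {1}. (4, 1): f_x = -8 ≠ 0.
Only singular point on the grid: (2, -1).
Classify: substitute x = 2 + u, y = -1 + v and expand: f = u**3 - 2*u**2*v - u*v**2 + v**3 + v**2.
No constant or linear terms (consistent with a singular point). Quadratic part: v**2. Cubic part: u**3 - 2*u**2*v - u*v**2 + v**3.
The quadratic part v**2 is a perfect square, so there is a single (double) tangent line v = 0, i.e. y = -1. Restricting the cubic part to that line (v = 0) leaves u**3 ≠ 0, so f is not divisible by v and the branch is v² ≈ -u**3 to lowest order — this is a cusp.
Classification: cusp.


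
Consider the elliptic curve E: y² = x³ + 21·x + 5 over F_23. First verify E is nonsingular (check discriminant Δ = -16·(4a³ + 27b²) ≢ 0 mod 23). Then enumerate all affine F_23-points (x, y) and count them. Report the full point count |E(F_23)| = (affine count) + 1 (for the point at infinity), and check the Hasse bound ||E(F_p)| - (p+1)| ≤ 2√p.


Affine points = {(1, 2), (1, 21), (2, 3), (2, 20), (3, 7), (3, 16), (6, 5), (6, 18), (7, 9), (7, 14), (8, 8), (8, 15), (9, 7), (9, 16), (11, 7), (11, 16), (17, 10), (17, 13), (19, 8), (19, 15), (21, 1), (21, 22), (22, 11), (22, 12)}; affine count = 24; |E(F_23)| = 25.

Discriminant check: Δ ∝ 4a³ + 27b² = 4·21³ + 27·5² = 4·9261 + 27·25 ≡ 22 (mod 23). Nonzero ⇒ E is nonsingular.
For each x ∈ F_23, compute rhs = x³ + 21·x + 5 mod 23, then count y ∈ F_23 with y² ≡ rhs.
  x = 0: rhs = 5, matching y values: none (0 points).
  x = 1: rhs = 4, matching y values: 2, 21 (2 points).
  x = 2: rhs = 9, matching y values: 3, 20 (2 points).
  x = 3: rhs = 3, matching y values: 7, 16 (2 points).
  x = 4: rhs = 15, matching y values: none (0 points).
  x = 5: rhs = 5, matching y values: none (0 points).
  x = 6: rhs = 2, matching y values: 5, 18 (2 points).
  x = 7: rhs = 12, matching y values: 9, 14 (2 points).
  x = 8: rhs = 18, matching y values: 8, 15 (2 points).
  x = 9: rhs = 3, matching y values: 7, 16 (2 points).
  x = 10: rhs = 19, matching y values: none (0 points).
  x = 11: rhs = 3, matching y values: 7, 16 (2 points).
  x = 12: rhs = 7, matching y values: none (0 points).
  x = 13: rhs = 14, matching y values: none (0 points).
  x = 14: rhs = 7, matching y values: none (0 points).
  x = 15: rhs = 15, matching y values: none (0 points).
  x = 16: rhs = 21, matching y values: none (0 points).
  x = 17: rhs = 8, matching y values: 10, 13 (2 points).
  x = 18: rhs = 5, matching y values: none (0 points).
  x = 19: rhs = 18, matching y values: 8, 15 (2 points).
  x = 20: rhs = 7, matching y values: none (0 points).
  x = 21: rhs = 1, matching y values: 1, 22 (2 points).
  x = 22: rhs = 6, matching y values: 11, 12 (2 points).
Total affine count: 24.
Full point count |E(F_23)| = 24 + 1 = 25.
Hasse bound: |25 − (23+1)| = |1| = 1 ≤ 2√23 ≈ 9.5917 ✓.


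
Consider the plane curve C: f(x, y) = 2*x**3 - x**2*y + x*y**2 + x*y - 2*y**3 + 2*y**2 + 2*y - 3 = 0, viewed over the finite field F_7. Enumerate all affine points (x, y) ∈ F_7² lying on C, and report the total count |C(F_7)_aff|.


Affine F_7-points: {(0, 2), (0, 4), (4, 1)}; count = 3.

For each of the 49 pairs (x, y) ∈ F_7², evaluate f(x, y) mod 7. Record the zeros.
  x = 0: [0↦4, 1↦6, 2↦0, 3↦2, 4↦0, 5↦3, 6↦6]  zeros at y ∈ {2, 4}
  x = 1: [0↦6, 1↦2, 2↦6, 3↦6, 4↦4, 5↦2, 6↦2]  zeros at y ∈ ∅
  x = 2: [0↦6, 1↦1, 2↦6, 3↦2, 4↦5, 5↦3, 6↦5]  zeros at y ∈ ∅
  x = 3: [0↦2, 1↦1, 2↦5, 3↦2, 4↦1, 5↦4, 6↦6]  zeros at y ∈ ∅
  x = 4: [0↦6, 1↦0, 2↦1, 3↦4, 4↦4, 5↦3, 6↦3]  zeros at y ∈ {1}
  x = 5: [0↦2, 1↦3, 2↦6, 3↦6, 4↦5, 5↦5, 6↦1]  zeros at y ∈ ∅
  x = 6: [0↦2, 1↦1, 2↦4, 3↦6, 4↦2, 5↦1, 6↦5]  zeros at y ∈ ∅
Collecting zeros: affine points = {(0, 2), (0, 4), (4, 1)}.
Total count |C(F_7)_aff| = 3.


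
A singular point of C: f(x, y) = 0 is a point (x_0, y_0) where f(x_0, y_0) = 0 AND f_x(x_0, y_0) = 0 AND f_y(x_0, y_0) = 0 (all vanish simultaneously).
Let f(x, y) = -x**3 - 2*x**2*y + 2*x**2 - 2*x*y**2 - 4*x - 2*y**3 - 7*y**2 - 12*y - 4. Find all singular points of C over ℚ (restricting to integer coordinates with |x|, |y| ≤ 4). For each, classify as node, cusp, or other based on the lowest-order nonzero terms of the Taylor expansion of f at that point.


Singular points: {(2, -2)}; classification: cusp.

Compute partial derivatives:
  f_x = -3*x**2 - 4*x*y + 4*x - 2*y**2 - 4.
  f_y = -2*x**2 - 4*x*y - 6*y**2 - 14*y - 12.
Scan x_0 ∈ {−4, ..., 4}. For each x_0, f_y(x_0, y) is a polynomial in y; find its integer roots y ∈ {−4, ..., 4}, then test f_x and f at those candidates.
  x = -4: f_y(-4, y) = -6*y**2 + 2*y - 44; no integer root y with |y| ≤ 4.
  x = -3: f_y(-3, y) = -6*y**2 - 2*y - 30; no integer root y with |y| ≤ 4.
  x = -2: f_y(-2, y) = -6*y**2 - 6*y - 20; no integer root y with |y| ≤ 4.
  x = -1: f_y(-1, y) = -6*y**2 - 10*y - 14; no integer root y with |y| ≤ 4.
  x = 0: f_y(0, y) = -6*y**2 - 14*y - 12; no integer root y with |y| ≤ 4.
  x = 1: f_y(1, y) = -6*y**2 - 18*y - 14; no integer root y with |y| ≤ 4.
  x = 2: f_y(2, y) = -6*y**2 - 22*y - 20; vanishes at y ∈ {-2}. (2, -2): f_x = 0, f = 0 — SINGULAR.
  x = 3: f_y(3, y) = -6*y**2 - 26*y - 30; no integer root y with |y| ≤ 4.
  x = 4: f_y(4, y) = -6*y**2 - 30*y - 44; no integer root y with |y| ≤ 4.
Only singular point on the grid: (2, -2).
Classify: substitute x = 2 + u, y = -2 + v and expand: f = -u**3 - 2*u**2*v - 2*u*v**2 - 2*v**3 + v**2.
No constant or linear terms (consistent with a singular point). Quadratic part: v**2. Cubic part: -u**3 - 2*u**2*v - 2*u*v**2 - 2*v**3.
The quadratic part v**2 is a perfect square, so there is a single (double) tangent line v = 0, i.e. y = -2. Restricting the cubic part to that line (v = 0) leaves -u**3 ≠ 0, so f is not divisible by v and the branch is v² ≈ u**3 to lowest order — this is a cusp.
Classification: cusp.


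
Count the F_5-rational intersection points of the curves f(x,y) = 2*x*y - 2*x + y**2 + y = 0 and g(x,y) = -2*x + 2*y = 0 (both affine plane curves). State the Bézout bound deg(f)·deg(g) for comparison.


Common zeros: {(0, 0), (2, 2)}; count = 2; Bézout bound = 2.

deg(f) = 2, deg(g) = 1, so Bézout bound = 2.
Scan x ∈ F_5. For each x, list the y ∈ F_5 with f(x, y) ≡ 0 and those with g(x, y) ≡ 0 (mod 5); the common zeros in that column are the intersection.
  x = 0: f ≡ 0 at y ∈ {0, 4}; g ≡ 0 at y ∈ {0}; common: {0}.
  x = 1: f ≡ 0 at y ∈ ∅; g ≡ 0 at y ∈ {1}; common: ∅.
  x = 2: f ≡ 0 at y ∈ {2, 3}; g ≡ 0 at y ∈ {2}; common: {2}.
  x = 3: f ≡ 0 at y ∈ ∅; g ≡ 0 at y ∈ {3}; common: ∅.
  x = 4: f ≡ 0 at y ∈ ∅; g ≡ 0 at y ∈ {4}; common: ∅.
Collecting: common zeros = {(0, 0), (2, 2)}, so the count is 2.
Comparison with the Bézout bound: 2 ≤ 2 = deg(f)·deg(g), as expected for curves with no common component (the bound is attained).


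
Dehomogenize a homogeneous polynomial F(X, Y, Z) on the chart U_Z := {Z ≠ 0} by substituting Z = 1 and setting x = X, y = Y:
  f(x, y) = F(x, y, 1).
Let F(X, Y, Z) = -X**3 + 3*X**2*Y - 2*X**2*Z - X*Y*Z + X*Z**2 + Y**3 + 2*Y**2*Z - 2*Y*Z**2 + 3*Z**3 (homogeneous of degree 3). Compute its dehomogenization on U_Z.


f(x, y) = -x**3 + 3*x**2*y - 2*x**2 - x*y + x + y**3 + 2*y**2 - 2*y + 3

On U_Z we set Z = 1. Each monomial c·X^i·Y^j·Z^k in F becomes c·x^i·y^j·1^k = c·x^i·y^j.
Substituting Z = 1: F(X, Y, 1) = -x**3 + 3*x**2*y - 2*x**2 - x*y + x + y**3 + 2*y**2 - 2*y + 3.
Note: deg(f) ≤ deg(F) = 3; strict inequality happens when F is divisible by Z (lost terms).


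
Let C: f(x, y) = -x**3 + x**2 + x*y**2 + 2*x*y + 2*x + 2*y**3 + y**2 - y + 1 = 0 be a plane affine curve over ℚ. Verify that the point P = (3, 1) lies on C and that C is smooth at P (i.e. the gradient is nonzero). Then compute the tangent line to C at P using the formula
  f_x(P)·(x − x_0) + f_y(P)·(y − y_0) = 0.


Tangent line at P: -16*x + 19*y + 29 = 0.

Step 1: f(3, 1) = 0, so P lies on C.
Step 2: partial derivatives
  f_x(x, y) = -3*x**2 + 2*x + y**2 + 2*y + 2, f_y(x, y) = 2*x*y + 2*x + 6*y**2 + 2*y - 1.
  f_x(P) = -16, f_y(P) = 19 (gradient nonzero, so P is smooth).
Step 3: tangent line at P: -16·(x − 3) + 19·(y − 1) = 0.
Expanding: -16*x + 19*y + 29 = 0.


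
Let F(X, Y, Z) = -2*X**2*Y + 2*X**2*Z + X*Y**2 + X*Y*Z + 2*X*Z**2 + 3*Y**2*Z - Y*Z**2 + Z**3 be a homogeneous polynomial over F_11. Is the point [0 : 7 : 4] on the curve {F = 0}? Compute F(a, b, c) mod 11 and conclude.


F(0,7,4) ≡ 1 (mod 11); P is NOT on the curve.

Evaluate F(0, 7, 4) term-by-term (mod 11).
  -2*X**2*Y ↦ -2·0·7·1 = 0
  2*X**2*Z ↦ 2·0·1·4 = 0
  X*Y**2 ↦ 1·0·49·1 = 0
  X*Y*Z ↦ 1·0·7·4 = 0
  2*X*Z**2 ↦ 2·0·1·16 = 0
  3*Y**2*Z ↦ 3·1·49·4 = 588
  -Y*Z**2 ↦ -1·1·7·16 = -112
  Z**3 ↦ 1·1·1·64 = 64
Sum: F(0, 7, 4) = (0) + (0) + (0) + (0) + (0) + (588) + (-112) + (64) = 540.
Reducing mod 11: 540 ≡ 1 (mod 11).
Since F(a, b, c) ≡ 1 ≠ 0 (mod 11), P does NOT lie on the curve.


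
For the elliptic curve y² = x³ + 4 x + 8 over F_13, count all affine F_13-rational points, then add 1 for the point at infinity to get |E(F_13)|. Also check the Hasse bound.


Affine points = {(1, 0), (4, 6), (4, 7), (5, 6), (5, 7), (6, 1), (6, 12), (12, 4), (12, 9)}; affine count = 9; |E(F_13)| = 10.

Discriminant check: Δ ∝ 4a³ + 27b² = 4·4³ + 27·8² = 4·64 + 27·64 ≡ 8 (mod 13). Nonzero ⇒ E is nonsingular.
For each x ∈ F_13, compute rhs = x³ + 4·x + 8 mod 13, then count y ∈ F_13 with y² ≡ rhs.
  x = 0: rhs = 8, matching y values: none (0 points).
  x = 1: rhs = 0, matching y values: 0 (1 points).
  x = 2: rhs = 11, matching y values: none (0 points).
  x = 3: rhs = 8, matching y values: none (0 points).
  x = 4: rhs = 10, matching y values: 6, 7 (2 points).
  x = 5: rhs = 10, matching y values: 6, 7 (2 points).
  x = 6: rhs = 1, matching y values: 1, 12 (2 points).
  x = 7: rhs = 2, matching y values: none (0 points).
  x = 8: rhs = 6, matching y values: none (0 points).
  x = 9: rhs = 6, matching y values: none (0 points).
  x = 10: rhs = 8, matching y values: none (0 points).
  x = 11: rhs = 5, matching y values: none (0 points).
  x = 12: rhs = 3, matching y values: 4, 9 (2 points).
Total affine count: 9.
Full point count |E(F_13)| = 9 + 1 = 10.
Hasse bound: |10 − (13+1)| = |-4| = 4 ≤ 2√13 ≈ 7.2111 ✓.


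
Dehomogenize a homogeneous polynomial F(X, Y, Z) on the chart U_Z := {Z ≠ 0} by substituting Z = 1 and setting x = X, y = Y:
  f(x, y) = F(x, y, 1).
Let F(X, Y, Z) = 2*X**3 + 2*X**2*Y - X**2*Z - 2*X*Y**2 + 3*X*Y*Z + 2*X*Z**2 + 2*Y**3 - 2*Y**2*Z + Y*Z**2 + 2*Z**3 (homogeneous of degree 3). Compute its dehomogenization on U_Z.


f(x, y) = 2*x**3 + 2*x**2*y - x**2 - 2*x*y**2 + 3*x*y + 2*x + 2*y**3 - 2*y**2 + y + 2

On U_Z we set Z = 1. Each monomial c·X^i·Y^j·Z^k in F becomes c·x^i·y^j·1^k = c·x^i·y^j.
Substituting Z = 1: F(X, Y, 1) = 2*x**3 + 2*x**2*y - x**2 - 2*x*y**2 + 3*x*y + 2*x + 2*y**3 - 2*y**2 + y + 2.
Note: deg(f) ≤ deg(F) = 3; strict inequality happens when F is divisible by Z (lost terms).


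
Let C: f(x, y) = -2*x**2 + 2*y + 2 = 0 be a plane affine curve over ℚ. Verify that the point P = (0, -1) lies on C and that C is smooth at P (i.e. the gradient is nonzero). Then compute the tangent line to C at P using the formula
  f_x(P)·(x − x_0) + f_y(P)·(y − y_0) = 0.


Tangent line at P: 2*y + 2 = 0.

Step 1: f(0, -1) = 0, so P lies on C.
Step 2: partial derivatives
  f_x(x, y) = -4*x, f_y(x, y) = 2.
  f_x(P) = 0, f_y(P) = 2 (gradient nonzero, so P is smooth).
Step 3: tangent line at P: 0·(x − 0) + 2·(y − -1) = 0.
Expanding: 2*y + 2 = 0.


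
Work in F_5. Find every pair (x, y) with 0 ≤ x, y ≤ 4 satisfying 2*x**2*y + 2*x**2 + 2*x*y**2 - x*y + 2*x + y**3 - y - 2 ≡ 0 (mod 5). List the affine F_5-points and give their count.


Affine F_5-points: {(1, 1), (2, 0), (2, 1), (3, 3)}; count = 4.

For each of the 25 pairs (x, y) ∈ F_5², evaluate f(x, y) mod 5. Record the zeros.
  x = 0: [0↦3, 1↦3, 2↦4, 3↦2, 4↦3]  zeros at y ∈ ∅
  x = 1: [0↦2, 1↦0, 2↦3, 3↦2, 4↦3]  zeros at y ∈ {1}
  x = 2: [0↦0, 1↦0, 2↦4, 3↦3, 4↦3]  zeros at y ∈ {0, 1}
  x = 3: [0↦2, 1↦3, 2↦2, 3↦0, 4↦3]  zeros at y ∈ {3}
  x = 4: [0↦3, 1↦4, 2↦2, 3↦3, 4↦3]  zeros at y ∈ ∅
Collecting zeros: affine points = {(1, 1), (2, 0), (2, 1), (3, 3)}.
Total count |C(F_5)_aff| = 4.


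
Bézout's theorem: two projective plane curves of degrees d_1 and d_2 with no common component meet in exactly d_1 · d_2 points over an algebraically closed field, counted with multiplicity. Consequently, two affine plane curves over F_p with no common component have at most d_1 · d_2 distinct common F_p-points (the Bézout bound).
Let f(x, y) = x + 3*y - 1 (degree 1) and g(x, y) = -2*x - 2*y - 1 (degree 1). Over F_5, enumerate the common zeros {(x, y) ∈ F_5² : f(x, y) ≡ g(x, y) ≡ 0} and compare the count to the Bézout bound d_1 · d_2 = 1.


Common zeros: {(0, 2)}; count = 1; Bézout bound = 1.

deg(f) = 1, deg(g) = 1, so Bézout bound = 1.
Scan x ∈ F_5. For each x, list the y ∈ F_5 with f(x, y) ≡ 0 and those with g(x, y) ≡ 0 (mod 5); the common zeros in that column are the intersection.
  x = 0: f ≡ 0 at y ∈ {2}; g ≡ 0 at y ∈ {2}; common: {2}.
  x = 1: f ≡ 0 at y ∈ {0}; g ≡ 0 at y ∈ {1}; common: ∅.
  x = 2: f ≡ 0 at y ∈ {3}; g ≡ 0 at y ∈ {0}; common: ∅.
  x = 3: f ≡ 0 at y ∈ {1}; g ≡ 0 at y ∈ {4}; common: ∅.
  x = 4: f ≡ 0 at y ∈ {4}; g ≡ 0 at y ∈ {3}; common: ∅.
Collecting: common zeros = {(0, 2)}, so the count is 1.
Comparison with the Bézout bound: 1 ≤ 1 = deg(f)·deg(g), as expected for curves with no common component (the bound is attained).


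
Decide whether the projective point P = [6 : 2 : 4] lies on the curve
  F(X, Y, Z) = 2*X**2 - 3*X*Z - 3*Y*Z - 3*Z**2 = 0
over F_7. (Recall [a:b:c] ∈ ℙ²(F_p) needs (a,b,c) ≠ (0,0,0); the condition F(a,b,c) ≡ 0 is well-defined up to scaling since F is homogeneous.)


F(6,2,4) ≡ 5 (mod 7); P is NOT on the curve.

Evaluate F(6, 2, 4) term-by-term (mod 7).
  2*X**2 ↦ 2·36·1·1 = 72
  -3*X*Z ↦ -3·6·1·4 = -72
  -3*Y*Z ↦ -3·1·2·4 = -24
  -3*Z**2 ↦ -3·1·1·16 = -48
Sum: F(6, 2, 4) = (72) + (-72) + (-24) + (-48) = -72.
Reducing mod 7: -72 ≡ 5 (mod 7).
Since F(a, b, c) ≡ 5 ≠ 0 (mod 7), P does NOT lie on the curve.


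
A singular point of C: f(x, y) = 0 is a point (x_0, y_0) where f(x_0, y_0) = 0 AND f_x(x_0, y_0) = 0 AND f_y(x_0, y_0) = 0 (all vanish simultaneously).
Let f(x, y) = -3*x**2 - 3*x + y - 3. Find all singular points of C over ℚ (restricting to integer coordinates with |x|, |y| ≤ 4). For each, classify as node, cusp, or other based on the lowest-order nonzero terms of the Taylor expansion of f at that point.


No singular points in the scanned grid; C is smooth there.

Compute partial derivatives:
  f_x = -6*x - 3.
  f_y = 1.
f_y = 1 is a nonzero constant, so f_y never vanishes: no point (x, y) can satisfy f = f_x = f_y = 0. In particular no (x, y) ∈ {−4, ..., 4}² is singular; the curve is smooth.


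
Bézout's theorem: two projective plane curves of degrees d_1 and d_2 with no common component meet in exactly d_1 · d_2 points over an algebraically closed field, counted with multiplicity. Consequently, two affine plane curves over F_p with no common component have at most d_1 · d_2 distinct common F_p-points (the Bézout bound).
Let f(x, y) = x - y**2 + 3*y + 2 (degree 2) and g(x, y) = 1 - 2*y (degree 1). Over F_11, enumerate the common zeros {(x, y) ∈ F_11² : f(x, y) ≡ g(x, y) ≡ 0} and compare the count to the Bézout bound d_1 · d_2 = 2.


Common zeros: {(5, 6)}; count = 1; Bézout bound = 2.

deg(f) = 2, deg(g) = 1, so Bézout bound = 2.
Scan x ∈ F_11. For each x, list the y ∈ F_11 with f(x, y) ≡ 0 and those with g(x, y) ≡ 0 (mod 11); the common zeros in that column are the intersection.
  x = 0: f ≡ 0 at y ∈ ∅; g ≡ 0 at y ∈ {6}; common: ∅.
  x = 1: f ≡ 0 at y ∈ ∅; g ≡ 0 at y ∈ {6}; common: ∅.
  x = 2: f ≡ 0 at y ∈ {4, 10}; g ≡ 0 at y ∈ {6}; common: ∅.
  x = 3: f ≡ 0 at y ∈ ∅; g ≡ 0 at y ∈ {6}; common: ∅.
  x = 4: f ≡ 0 at y ∈ {7}; g ≡ 0 at y ∈ {6}; common: ∅.
  x = 5: f ≡ 0 at y ∈ {6, 8}; g ≡ 0 at y ∈ {6}; common: {6}.
  x = 6: f ≡ 0 at y ∈ ∅; g ≡ 0 at y ∈ {6}; common: ∅.
  x = 7: f ≡ 0 at y ∈ {1, 2}; g ≡ 0 at y ∈ {6}; common: ∅.
  x = 8: f ≡ 0 at y ∈ {5, 9}; g ≡ 0 at y ∈ {6}; common: ∅.
  x = 9: f ≡ 0 at y ∈ {0, 3}; g ≡ 0 at y ∈ {6}; common: ∅.
  x = 10: f ≡ 0 at y ∈ ∅; g ≡ 0 at y ∈ {6}; common: ∅.
Collecting: common zeros = {(5, 6)}, so the count is 1.
Comparison with the Bézout bound: 1 ≤ 2 = deg(f)·deg(g), as expected for curves with no common component (the affine F_11-count falls short of the bound because intersections may lie at infinity, over extension fields, or carry multiplicity).


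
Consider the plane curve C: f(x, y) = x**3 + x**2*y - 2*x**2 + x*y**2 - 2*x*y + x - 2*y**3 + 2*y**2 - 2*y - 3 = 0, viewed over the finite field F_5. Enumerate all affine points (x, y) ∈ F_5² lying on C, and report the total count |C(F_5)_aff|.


Affine F_5-points: {(0, 1), (0, 2), (0, 3), (1, 1), (1, 4), (2, 2), (2, 3), (3, 2), (3, 4), (4, 4)}; count = 10.

For each of the 25 pairs (x, y) ∈ F_5², evaluate f(x, y) mod 5. Record the zeros.
  x = 0: [0↦2, 1↦0, 2↦0, 3↦0, 4↦3]  zeros at y ∈ {1, 2, 3}
  x = 1: [0↦2, 1↦0, 2↦2, 3↦1, 4↦0]  zeros at y ∈ {1, 4}
  x = 2: [0↦4, 1↦4, 2↦0, 3↦0, 4↦2]  zeros at y ∈ {2, 3}
  x = 3: [0↦4, 1↦3, 2↦0, 3↦3, 4↦0]  zeros at y ∈ {2, 4}
  x = 4: [0↦3, 1↦3, 2↦3, 3↦1, 4↦0]  zeros at y ∈ {4}
Collecting zeros: affine points = {(0, 1), (0, 2), (0, 3), (1, 1), (1, 4), (2, 2), (2, 3), (3, 2), (3, 4), (4, 4)}.
Total count |C(F_5)_aff| = 10.


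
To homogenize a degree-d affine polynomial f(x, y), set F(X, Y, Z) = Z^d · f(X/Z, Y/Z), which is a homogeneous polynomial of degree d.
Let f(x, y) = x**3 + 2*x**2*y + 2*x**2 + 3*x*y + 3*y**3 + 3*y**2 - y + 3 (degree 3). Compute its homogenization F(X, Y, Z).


F(X, Y, Z) = X**3 + 2*X**2*Y + 2*X**2*Z + 3*X*Y*Z + 3*Y**3 + 3*Y**2*Z - Y*Z**2 + 3*Z**3

deg(f) = 3.
Substitute x = X/Z, y = Y/Z into f, then multiply by Z^3.
  monomial 1·x^3·y^0 ↦ 1·X^3·Y^0·Z^0.
  monomial 2·x^2·y^1 ↦ 2·X^2·Y^1·Z^0.
  monomial 2·x^2·y^0 ↦ 2·X^2·Y^0·Z^1.
  monomial 3·x^1·y^1 ↦ 3·X^1·Y^1·Z^1.
  monomial 3·x^0·y^3 ↦ 3·X^0·Y^3·Z^0.
  monomial 3·x^0·y^2 ↦ 3·X^0·Y^2·Z^1.
  monomial -1·x^0·y^1 ↦ -1·X^0·Y^1·Z^2.
  monomial 3·x^0·y^0 ↦ 3·X^0·Y^0·Z^3.
Collecting: F(X, Y, Z) = X**3 + 2*X**2*Y + 2*X**2*Z + 3*X*Y*Z + 3*Y**3 + 3*Y**2*Z - Y*Z**2 + 3*Z**3.


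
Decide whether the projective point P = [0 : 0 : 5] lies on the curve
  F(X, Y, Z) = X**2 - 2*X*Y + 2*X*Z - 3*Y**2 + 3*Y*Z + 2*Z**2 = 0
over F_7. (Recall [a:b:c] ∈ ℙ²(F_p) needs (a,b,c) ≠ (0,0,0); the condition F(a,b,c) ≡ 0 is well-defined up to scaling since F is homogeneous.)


F(0,0,5) ≡ 1 (mod 7); P is NOT on the curve.

Evaluate F(0, 0, 5) term-by-term (mod 7).
  X**2 ↦ 1·0·1·1 = 0
  -2*X*Y ↦ -2·0·0·1 = 0
  2*X*Z ↦ 2·0·1·5 = 0
  -3*Y**2 ↦ -3·1·0·1 = 0
  3*Y*Z ↦ 3·1·0·5 = 0
  2*Z**2 ↦ 2·1·1·25 = 50
Sum: F(0, 0, 5) = (0) + (0) + (0) + (0) + (0) + (50) = 50.
Reducing mod 7: 50 ≡ 1 (mod 7).
Since F(a, b, c) ≡ 1 ≠ 0 (mod 7), P does NOT lie on the curve.


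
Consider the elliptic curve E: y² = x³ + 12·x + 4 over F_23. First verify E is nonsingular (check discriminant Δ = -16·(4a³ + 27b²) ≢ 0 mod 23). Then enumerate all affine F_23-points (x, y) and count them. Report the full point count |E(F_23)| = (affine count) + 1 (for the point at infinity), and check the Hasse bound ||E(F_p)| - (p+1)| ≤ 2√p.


Affine points = {(0, 2), (0, 21), (2, 6), (2, 17), (4, 1), (4, 22), (6, 4), (6, 19), (9, 6), (9, 17), (11, 8), (11, 15), (12, 6), (12, 17), (14, 8), (14, 15), (18, 7), (18, 16), (21, 8), (21, 15)}; affine count = 20; |E(F_23)| = 21.

Discriminant check: Δ ∝ 4a³ + 27b² = 4·12³ + 27·4² = 4·1728 + 27·16 ≡ 7 (mod 23). Nonzero ⇒ E is nonsingular.
For each x ∈ F_23, compute rhs = x³ + 12·x + 4 mod 23, then count y ∈ F_23 with y² ≡ rhs.
  x = 0: rhs = 4, matching y values: 2, 21 (2 points).
  x = 1: rhs = 17, matching y values: none (0 points).
  x = 2: rhs = 13, matching y values: 6, 17 (2 points).
  x = 3: rhs = 21, matching y values: none (0 points).
  x = 4: rhs = 1, matching y values: 1, 22 (2 points).
  x = 5: rhs = 5, matching y values: none (0 points).
  x = 6: rhs = 16, matching y values: 4, 19 (2 points).
  x = 7: rhs = 17, matching y values: none (0 points).
  x = 8: rhs = 14, matching y values: none (0 points).
  x = 9: rhs = 13, matching y values: 6, 17 (2 points).
  x = 10: rhs = 20, matching y values: none (0 points).
  x = 11: rhs = 18, matching y values: 8, 15 (2 points).
  x = 12: rhs = 13, matching y values: 6, 17 (2 points).
  x = 13: rhs = 11, matching y values: none (0 points).
  x = 14: rhs = 18, matching y values: 8, 15 (2 points).
  x = 15: rhs = 17, matching y values: none (0 points).
  x = 16: rhs = 14, matching y values: none (0 points).
  x = 17: rhs = 15, matching y values: none (0 points).
  x = 18: rhs = 3, matching y values: 7, 16 (2 points).
  x = 19: rhs = 7, matching y values: none (0 points).
  x = 20: rhs = 10, matching y values: none (0 points).
  x = 21: rhs = 18, matching y values: 8, 15 (2 points).
  x = 22: rhs = 14, matching y values: none (0 points).
Total affine count: 20.
Full point count |E(F_23)| = 20 + 1 = 21.
Hasse bound: |21 − (23+1)| = |-3| = 3 ≤ 2√23 ≈ 9.5917 ✓.


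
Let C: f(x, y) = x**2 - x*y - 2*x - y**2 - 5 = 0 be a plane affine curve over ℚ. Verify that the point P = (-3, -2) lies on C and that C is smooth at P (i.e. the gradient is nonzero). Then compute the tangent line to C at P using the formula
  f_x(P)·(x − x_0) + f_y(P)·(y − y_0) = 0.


Tangent line at P: -6*x + 7*y - 4 = 0.

Step 1: f(-3, -2) = 0, so P lies on C.
Step 2: partial derivatives
  f_x(x, y) = 2*x - y - 2, f_y(x, y) = -x - 2*y.
  f_x(P) = -6, f_y(P) = 7 (gradient nonzero, so P is smooth).
Step 3: tangent line at P: -6·(x − -3) + 7·(y − -2) = 0.
Expanding: -6*x + 7*y - 4 = 0.


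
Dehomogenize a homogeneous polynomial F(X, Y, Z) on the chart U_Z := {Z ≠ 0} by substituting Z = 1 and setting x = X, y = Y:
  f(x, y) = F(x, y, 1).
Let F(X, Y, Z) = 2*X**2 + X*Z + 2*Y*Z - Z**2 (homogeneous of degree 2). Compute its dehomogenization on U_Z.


f(x, y) = 2*x**2 + x + 2*y - 1

On U_Z we set Z = 1. Each monomial c·X^i·Y^j·Z^k in F becomes c·x^i·y^j·1^k = c·x^i·y^j.
Substituting Z = 1: F(X, Y, 1) = 2*x**2 + x + 2*y - 1.
Note: deg(f) ≤ deg(F) = 2; strict inequality happens when F is divisible by Z (lost terms).


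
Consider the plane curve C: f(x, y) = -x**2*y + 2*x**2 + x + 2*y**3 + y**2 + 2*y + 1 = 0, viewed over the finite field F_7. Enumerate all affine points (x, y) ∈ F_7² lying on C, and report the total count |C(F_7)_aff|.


Affine F_7-points: {(0, 3), (1, 3), (2, 4), (3, 2), (3, 6), (5, 0), (6, 6)}; count = 7.

For each of the 49 pairs (x, y) ∈ F_7², evaluate f(x, y) mod 7. Record the zeros.
  x = 0: [0↦1, 1↦6, 2↦4, 3↦0, 4↦6, 5↦6, 6↦5]  zeros at y ∈ {3}
  x = 1: [0↦4, 1↦1, 2↦5, 3↦0, 4↦5, 5↦4, 6↦2]  zeros at y ∈ {3}
  x = 2: [0↦4, 1↦5, 2↦6, 3↦5, 4↦0, 5↦3, 6↦5]  zeros at y ∈ {4}
  x = 3: [0↦1, 1↦4, 2↦0, 3↦1, 4↦5, 5↦3, 6↦0]  zeros at y ∈ {2, 6}
  x = 4: [0↦2, 1↦5, 2↦1, 3↦2, 4↦6, 5↦4, 6↦1]  zeros at y ∈ ∅
  x = 5: [0↦0, 1↦1, 2↦2, 3↦1, 4↦3, 5↦6, 6↦1]  zeros at y ∈ {0}
  x = 6: [0↦2, 1↦6, 2↦3, 3↦5, 4↦3, 5↦2, 6↦0]  zeros at y ∈ {6}
Collecting zeros: affine points = {(0, 3), (1, 3), (2, 4), (3, 2), (3, 6), (5, 0), (6, 6)}.
Total count |C(F_7)_aff| = 7.


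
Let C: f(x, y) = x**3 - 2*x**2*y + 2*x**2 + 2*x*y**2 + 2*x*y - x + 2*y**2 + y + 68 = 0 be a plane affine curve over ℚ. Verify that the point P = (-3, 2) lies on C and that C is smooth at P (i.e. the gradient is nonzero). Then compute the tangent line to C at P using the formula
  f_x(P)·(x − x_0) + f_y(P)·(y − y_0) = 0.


Tangent line at P: 50*x - 39*y + 228 = 0.

Step 1: f(-3, 2) = 0, so P lies on C.
Step 2: partial derivatives
  f_x(x, y) = 3*x**2 - 4*x*y + 4*x + 2*y**2 + 2*y - 1, f_y(x, y) = -2*x**2 + 4*x*y + 2*x + 4*y + 1.
  f_x(P) = 50, f_y(P) = -39 (gradient nonzero, so P is smooth).
Step 3: tangent line at P: 50·(x − -3) + -39·(y − 2) = 0.
Expanding: 50*x - 39*y + 228 = 0.


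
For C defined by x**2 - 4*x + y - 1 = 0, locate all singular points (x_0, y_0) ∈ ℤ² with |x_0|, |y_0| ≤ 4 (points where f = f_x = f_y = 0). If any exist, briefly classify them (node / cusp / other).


No singular points in the scanned grid; C is smooth there.

Compute partial derivatives:
  f_x = 2*x - 4.
  f_y = 1.
f_y = 1 is a nonzero constant, so f_y never vanishes: no point (x, y) can satisfy f = f_x = f_y = 0. In particular no (x, y) ∈ {−4, ..., 4}² is singular; the curve is smooth.


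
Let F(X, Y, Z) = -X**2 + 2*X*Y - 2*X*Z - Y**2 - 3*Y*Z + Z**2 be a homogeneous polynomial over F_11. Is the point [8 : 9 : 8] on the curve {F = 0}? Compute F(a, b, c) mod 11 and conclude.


F(8,9,8) ≡ 5 (mod 11); P is NOT on the curve.

Evaluate F(8, 9, 8) term-by-term (mod 11).
  -X**2 ↦ -1·64·1·1 = -64
  2*X*Y ↦ 2·8·9·1 = 144
  -2*X*Z ↦ -2·8·1·8 = -128
  -Y**2 ↦ -1·1·81·1 = -81
  -3*Y*Z ↦ -3·1·9·8 = -216
  Z**2 ↦ 1·1·1·64 = 64
Sum: F(8, 9, 8) = (-64) + (144) + (-128) + (-81) + (-216) + (64) = -281.
Reducing mod 11: -281 ≡ 5 (mod 11).
Since F(a, b, c) ≡ 5 ≠ 0 (mod 11), P does NOT lie on the curve.


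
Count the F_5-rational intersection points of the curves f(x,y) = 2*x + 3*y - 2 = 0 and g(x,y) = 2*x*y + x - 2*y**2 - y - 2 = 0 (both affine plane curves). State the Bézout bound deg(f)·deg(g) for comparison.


Common zeros: {(4, 3)}; count = 1; Bézout bound = 2.

deg(f) = 1, deg(g) = 2, so Bézout bound = 2.
Scan x ∈ F_5. For each x, list the y ∈ F_5 with f(x, y) ≡ 0 and those with g(x, y) ≡ 0 (mod 5); the common zeros in that column are the intersection.
  x = 0: f ≡ 0 at y ∈ {4}; g ≡ 0 at y ∈ {1}; common: ∅.
  x = 1: f ≡ 0 at y ∈ {0}; g ≡ 0 at y ∈ ∅; common: ∅.
  x = 2: f ≡ 0 at y ∈ {1}; g ≡ 0 at y ∈ {0, 4}; common: ∅.
  x = 3: f ≡ 0 at y ∈ {2}; g ≡ 0 at y ∈ ∅; common: ∅.
  x = 4: f ≡ 0 at y ∈ {3}; g ≡ 0 at y ∈ {3}; common: {3}.
Collecting: common zeros = {(4, 3)}, so the count is 1.
Comparison with the Bézout bound: 1 ≤ 2 = deg(f)·deg(g), as expected for curves with no common component (the affine F_5-count falls short of the bound because intersections may lie at infinity, over extension fields, or carry multiplicity).


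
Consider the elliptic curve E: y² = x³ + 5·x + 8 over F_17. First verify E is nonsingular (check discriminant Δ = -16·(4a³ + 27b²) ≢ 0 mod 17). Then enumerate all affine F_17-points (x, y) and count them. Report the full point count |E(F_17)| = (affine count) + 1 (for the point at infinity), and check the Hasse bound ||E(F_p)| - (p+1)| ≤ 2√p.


Affine points = {(0, 5), (0, 12), (2, 3), (2, 14), (3, 4), (3, 13), (6, 4), (6, 13), (8, 4), (8, 13), (9, 0), (10, 2), (10, 15), (11, 0), (13, 3), (13, 14), (14, 0), (16, 6), (16, 11)}; affine count = 19; |E(F_17)| = 20.

Discriminant check: Δ ∝ 4a³ + 27b² = 4·5³ + 27·8² = 4·125 + 27·64 ≡ 1 (mod 17). Nonzero ⇒ E is nonsingular.
For each x ∈ F_17, compute rhs = x³ + 5·x + 8 mod 17, then count y ∈ F_17 with y² ≡ rhs.
  x = 0: rhs = 8, matching y values: 5, 12 (2 points).
  x = 1: rhs = 14, matching y values: none (0 points).
  x = 2: rhs = 9, matching y values: 3, 14 (2 points).
  x = 3: rhs = 16, matching y values: 4, 13 (2 points).
  x = 4: rhs = 7, matching y values: none (0 points).
  x = 5: rhs = 5, matching y values: none (0 points).
  x = 6: rhs = 16, matching y values: 4, 13 (2 points).
  x = 7: rhs = 12, matching y values: none (0 points).
  x = 8: rhs = 16, matching y values: 4, 13 (2 points).
  x = 9: rhs = 0, matching y values: 0 (1 points).
  x = 10: rhs = 4, matching y values: 2, 15 (2 points).
  x = 11: rhs = 0, matching y values: 0 (1 points).
  x = 12: rhs = 11, matching y values: none (0 points).
  x = 13: rhs = 9, matching y values: 3, 14 (2 points).
  x = 14: rhs = 0, matching y values: 0 (1 points).
  x = 15: rhs = 7, matching y values: none (0 points).
  x = 16: rhs = 2, matching y values: 6, 11 (2 points).
Total affine count: 19.
Full point count |E(F_17)| = 19 + 1 = 20.
Hasse bound: |20 − (17+1)| = |2| = 2 ≤ 2√17 ≈ 8.2462 ✓.


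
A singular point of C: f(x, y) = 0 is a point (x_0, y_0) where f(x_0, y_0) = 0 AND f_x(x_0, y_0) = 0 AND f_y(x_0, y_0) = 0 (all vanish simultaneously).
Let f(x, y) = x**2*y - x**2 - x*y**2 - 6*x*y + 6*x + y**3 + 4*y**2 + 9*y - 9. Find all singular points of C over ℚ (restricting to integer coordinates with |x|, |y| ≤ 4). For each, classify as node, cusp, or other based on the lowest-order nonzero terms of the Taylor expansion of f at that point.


Singular points: {(3, 0)}; classification: node.

Compute partial derivatives:
  f_x = 2*x*y - 2*x - y**2 - 6*y + 6.
  f_y = x**2 - 2*x*y - 6*x + 3*y**2 + 8*y + 9.
Scan x_0 ∈ {−4, ..., 4}. For each x_0, f_y(x_0, y) is a polynomial in y; find its integer roots y ∈ {−4, ..., 4}, then test f_x and f at those candidates.
  x = -4: f_y(-4, y) = 3*y**2 + 16*y + 49; no integer root y with |y| ≤ 4.
  x = -3: f_y(-3, y) = 3*y**2 + 14*y + 36; no integer root y with |y| ≤ 4.
  x = -2: f_y(-2, y) = 3*y**2 + 12*y + 25; no integer root y with |y| ≤ 4.
  x = -1: f_y(-1, y) = 3*y**2 + 10*y + 16; no integer root y with |y| ≤ 4.
  x = 0: f_y(0, y) = 3*y**2 + 8*y + 9; no integer root y with |y| ≤ 4.
  x = 1: f_y(1, y) = 3*y**2 + 6*y + 4; no integer root y with |y| ≤ 4.
  x = 2: f_y(2, y) = 3*y**2 + 4*y + 1; vanishes at y ∈ {-1}. (2, -1): f_x = 3 ≠ 0.
  x = 3: f_y(3, y) = 3*y**2 + 2*y; vanishes at y ∈ {0}. (3, 0): f_x = 0, f = 0 — SINGULAR.
  x = 4: f_y(4, y) = 3*y**2 + 1; no integer root y with |y| ≤ 4.
Only singular point on the grid: (3, 0).
Classify: substitute x = 3 + u, y = 0 + v and expand: f = u**2*v - u**2 - u*v**2 + v**3 + v**2.
No constant or linear terms (consistent with a singular point). Quadratic part: -u**2 + v**2. Cubic part: u**2*v - u*v**2 + v**3.
The quadratic part v**2 - u**2 = (v − u)(v + u) splits into two distinct linear factors, so there are two distinct tangent lines y − 0 = ±(x − 3) — this is a node (ordinary double point).
Classification: node.


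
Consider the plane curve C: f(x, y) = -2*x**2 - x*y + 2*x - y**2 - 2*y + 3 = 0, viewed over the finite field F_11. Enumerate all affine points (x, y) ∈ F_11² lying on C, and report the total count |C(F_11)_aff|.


Affine F_11-points: {(0, 1), (0, 8), (2, 3), (2, 4), (3, 3), (5, 2), (6, 1), (6, 2), (8, 4), (8, 8)}; count = 10.

For each of the 121 pairs (x, y) ∈ F_11², evaluate f(x, y) mod 11. Record the zeros.
  x = 0: [0↦3, 1↦0, 2↦6, 3↦10, 4↦1, 5↦1, 6↦10, 7↦6, 8↦0, 9↦3, 10↦4]  zeros at y ∈ {1, 8}
  x = 1: [0↦3, 1↦10, 2↦4, 3↦7, 4↦8, 5↦7, 6↦4, 7↦10, 8↦3, 9↦5, 10↦5]  zeros at y ∈ ∅
  x = 2: [0↦10, 1↦5, 2↦9, 3↦0, 4↦0, 5↦9, 6↦5, 7↦10, 8↦2, 9↦3, 10↦2]  zeros at y ∈ {3, 4}
  x = 3: [0↦2, 1↦7, 2↦10, 3↦0, 4↦10, 5↦7, 6↦2, 7↦6, 8↦8, 9↦8, 10↦6]  zeros at y ∈ {3}
  x = 4: [0↦1, 1↦5, 2↦7, 3↦7, 4↦5, 5↦1, 6↦6, 7↦9, 8↦10, 9↦9, 10↦6]  zeros at y ∈ ∅
  x = 5: [0↦7, 1↦10, 2↦0, 3↦10, 4↦7, 5↦2, 6↦6, 7↦8, 8↦8, 9↦6, 10↦2]  zeros at y ∈ {2}
  x = 6: [0↦9, 1↦0, 2↦0, 3↦9, 4↦5, 5↦10, 6↦2, 7↦3, 8↦2, 9↦10, 10↦5]  zeros at y ∈ {1, 2}
  x = 7: [0↦7, 1↦8, 2↦7, 3↦4, 4↦10, 5↦3, 6↦5, 7↦5, 8↦3, 9↦10, 10↦4]  zeros at y ∈ ∅
  x = 8: [0↦1, 1↦1, 2↦10, 3↦6, 4↦0, 5↦3, 6↦4, 7↦3, 8↦0, 9↦6, 10↦10]  zeros at y ∈ {4, 8}
  x = 9: [0↦2, 1↦1, 2↦9, 3↦4, 4↦8, 5↦10, 6↦10, 7↦8, 8↦4, 9↦9, 10↦1]  zeros at y ∈ ∅
  x = 10: [0↦10, 1↦8, 2↦4, 3↦9, 4↦1, 5↦2, 6↦1, 7↦9, 8↦4, 9↦8, 10↦10]  zeros at y ∈ ∅
Collecting zeros: affine points = {(0, 1), (0, 8), (2, 3), (2, 4), (3, 3), (5, 2), (6, 1), (6, 2), (8, 4), (8, 8)}.
Total count |C(F_11)_aff| = 10.


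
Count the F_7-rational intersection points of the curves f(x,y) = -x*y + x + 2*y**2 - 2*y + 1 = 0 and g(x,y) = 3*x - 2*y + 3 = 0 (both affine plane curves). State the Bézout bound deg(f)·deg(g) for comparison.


Common zeros: {(5, 2), (6, 0)}; count = 2; Bézout bound = 2.

deg(f) = 2, deg(g) = 1, so Bézout bound = 2.
Scan x ∈ F_7. For each x, list the y ∈ F_7 with f(x, y) ≡ 0 and those with g(x, y) ≡ 0 (mod 7); the common zeros in that column are the intersection.
  x = 0: f ≡ 0 at y ∈ ∅; g ≡ 0 at y ∈ {5}; common: ∅.
  x = 1: f ≡ 0 at y ∈ {6}; g ≡ 0 at y ∈ {3}; common: ∅.
  x = 2: f ≡ 0 at y ∈ ∅; g ≡ 0 at y ∈ {1}; common: ∅.
  x = 3: f ≡ 0 at y ∈ {3}; g ≡ 0 at y ∈ {6}; common: ∅.
  x = 4: f ≡ 0 at y ∈ ∅; g ≡ 0 at y ∈ {4}; common: ∅.
  x = 5: f ≡ 0 at y ∈ {2, 5}; g ≡ 0 at y ∈ {2}; common: {2}.
  x = 6: f ≡ 0 at y ∈ {0, 4}; g ≡ 0 at y ∈ {0}; common: {0}.
Collecting: common zeros = {(5, 2), (6, 0)}, so the count is 2.
Comparison with the Bézout bound: 2 ≤ 2 = deg(f)·deg(g), as expected for curves with no common component (the bound is attained).


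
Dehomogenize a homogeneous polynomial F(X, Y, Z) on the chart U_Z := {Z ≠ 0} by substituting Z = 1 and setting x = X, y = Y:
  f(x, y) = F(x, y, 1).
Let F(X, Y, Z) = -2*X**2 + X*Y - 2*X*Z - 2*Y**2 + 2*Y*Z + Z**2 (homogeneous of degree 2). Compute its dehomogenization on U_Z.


f(x, y) = -2*x**2 + x*y - 2*x - 2*y**2 + 2*y + 1

On U_Z we set Z = 1. Each monomial c·X^i·Y^j·Z^k in F becomes c·x^i·y^j·1^k = c·x^i·y^j.
Substituting Z = 1: F(X, Y, 1) = -2*x**2 + x*y - 2*x - 2*y**2 + 2*y + 1.
Note: deg(f) ≤ deg(F) = 2; strict inequality happens when F is divisible by Z (lost terms).


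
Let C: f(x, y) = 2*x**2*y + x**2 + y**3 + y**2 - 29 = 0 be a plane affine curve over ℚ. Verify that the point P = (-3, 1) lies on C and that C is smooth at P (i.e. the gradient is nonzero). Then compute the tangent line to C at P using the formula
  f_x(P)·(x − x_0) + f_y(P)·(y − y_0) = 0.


Tangent line at P: -18*x + 23*y - 77 = 0.

Step 1: f(-3, 1) = 0, so P lies on C.
Step 2: partial derivatives
  f_x(x, y) = 4*x*y + 2*x, f_y(x, y) = 2*x**2 + 3*y**2 + 2*y.
  f_x(P) = -18, f_y(P) = 23 (gradient nonzero, so P is smooth).
Step 3: tangent line at P: -18·(x − -3) + 23·(y − 1) = 0.
Expanding: -18*x + 23*y - 77 = 0.


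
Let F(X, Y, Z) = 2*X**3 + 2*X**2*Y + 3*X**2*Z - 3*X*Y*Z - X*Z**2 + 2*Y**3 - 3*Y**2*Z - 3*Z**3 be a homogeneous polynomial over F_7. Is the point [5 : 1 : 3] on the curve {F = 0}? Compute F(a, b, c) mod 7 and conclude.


F(5,1,3) ≡ 4 (mod 7); P is NOT on the curve.

Evaluate F(5, 1, 3) term-by-term (mod 7).
  2*X**3 ↦ 2·125·1·1 = 250
  2*X**2*Y ↦ 2·25·1·1 = 50
  3*X**2*Z ↦ 3·25·1·3 = 225
  -3*X*Y*Z ↦ -3·5·1·3 = -45
  -X*Z**2 ↦ -1·5·1·9 = -45
  2*Y**3 ↦ 2·1·1·1 = 2
  -3*Y**2*Z ↦ -3·1·1·3 = -9
  -3*Z**3 ↦ -3·1·1·27 = -81
Sum: F(5, 1, 3) = (250) + (50) + (225) + (-45) + (-45) + (2) + (-9) + (-81) = 347.
Reducing mod 7: 347 ≡ 4 (mod 7).
Since F(a, b, c) ≡ 4 ≠ 0 (mod 7), P does NOT lie on the curve.


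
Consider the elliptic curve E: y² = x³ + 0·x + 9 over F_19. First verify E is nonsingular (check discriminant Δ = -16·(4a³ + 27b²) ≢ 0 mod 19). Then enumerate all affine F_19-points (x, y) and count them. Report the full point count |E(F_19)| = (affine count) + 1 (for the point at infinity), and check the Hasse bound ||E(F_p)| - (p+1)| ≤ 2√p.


Affine points = {(0, 3), (0, 16), (2, 6), (2, 13), (3, 6), (3, 13), (4, 4), (4, 15), (5, 1), (5, 18), (6, 4), (6, 15), (9, 4), (9, 15), (14, 6), (14, 13), (16, 1), (16, 18), (17, 1), (17, 18)}; affine count = 20; |E(F_19)| = 21.

Discriminant check: Δ ∝ 4a³ + 27b² = 4·0³ + 27·9² = 4·0 + 27·81 ≡ 2 (mod 19). Nonzero ⇒ E is nonsingular.
For each x ∈ F_19, compute rhs = x³ + 0·x + 9 mod 19, then count y ∈ F_19 with y² ≡ rhs.
  x = 0: rhs = 9, matching y values: 3, 16 (2 points).
  x = 1: rhs = 10, matching y values: none (0 points).
  x = 2: rhs = 17, matching y values: 6, 13 (2 points).
  x = 3: rhs = 17, matching y values: 6, 13 (2 points).
  x = 4: rhs = 16, matching y values: 4, 15 (2 points).
  x = 5: rhs = 1, matching y values: 1, 18 (2 points).
  x = 6: rhs = 16, matching y values: 4, 15 (2 points).
  x = 7: rhs = 10, matching y values: none (0 points).
  x = 8: rhs = 8, matching y values: none (0 points).
  x = 9: rhs = 16, matching y values: 4, 15 (2 points).
  x = 10: rhs = 2, matching y values: none (0 points).
  x = 11: rhs = 10, matching y values: none (0 points).
  x = 12: rhs = 8, matching y values: none (0 points).
  x = 13: rhs = 2, matching y values: none (0 points).
  x = 14: rhs = 17, matching y values: 6, 13 (2 points).
  x = 15: rhs = 2, matching y values: none (0 points).
  x = 16: rhs = 1, matching y values: 1, 18 (2 points).
  x = 17: rhs = 1, matching y values: 1, 18 (2 points).
  x = 18: rhs = 8, matching y values: none (0 points).
Total affine count: 20.
Full point count |E(F_19)| = 20 + 1 = 21.
Hasse bound: |21 − (19+1)| = |1| = 1 ≤ 2√19 ≈ 8.7178 ✓.
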